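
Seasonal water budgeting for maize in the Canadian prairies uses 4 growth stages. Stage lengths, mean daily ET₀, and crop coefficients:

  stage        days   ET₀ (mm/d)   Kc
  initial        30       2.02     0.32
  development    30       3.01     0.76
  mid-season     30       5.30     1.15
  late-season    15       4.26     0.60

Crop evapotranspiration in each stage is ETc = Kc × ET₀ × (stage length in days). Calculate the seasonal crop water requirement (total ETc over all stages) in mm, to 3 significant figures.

initial: 0.32 × 2.02 × 30 = 19.39 mm
development: 0.76 × 3.01 × 30 = 68.63 mm
mid-season: 1.15 × 5.30 × 30 = 182.85 mm
late-season: 0.60 × 4.26 × 15 = 38.34 mm
Seasonal total = 309.21 mm

309 mm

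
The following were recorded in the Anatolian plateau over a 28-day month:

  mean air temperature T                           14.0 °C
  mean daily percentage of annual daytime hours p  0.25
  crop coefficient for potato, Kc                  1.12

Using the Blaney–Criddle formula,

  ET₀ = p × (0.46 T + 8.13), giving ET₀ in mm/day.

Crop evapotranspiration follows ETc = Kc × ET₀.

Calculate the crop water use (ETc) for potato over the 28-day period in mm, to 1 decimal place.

ET₀ = 0.25 × (0.46 × 14.0 + 8.13) = 0.25 × 14.570 = 3.6425 mm/d
ETc = Kc × ET₀ = 1.12 × 3.6425 = 4.0796 mm/d
Over 28 days: 4.0796 × 28 = 114.229 mm

114.2 mm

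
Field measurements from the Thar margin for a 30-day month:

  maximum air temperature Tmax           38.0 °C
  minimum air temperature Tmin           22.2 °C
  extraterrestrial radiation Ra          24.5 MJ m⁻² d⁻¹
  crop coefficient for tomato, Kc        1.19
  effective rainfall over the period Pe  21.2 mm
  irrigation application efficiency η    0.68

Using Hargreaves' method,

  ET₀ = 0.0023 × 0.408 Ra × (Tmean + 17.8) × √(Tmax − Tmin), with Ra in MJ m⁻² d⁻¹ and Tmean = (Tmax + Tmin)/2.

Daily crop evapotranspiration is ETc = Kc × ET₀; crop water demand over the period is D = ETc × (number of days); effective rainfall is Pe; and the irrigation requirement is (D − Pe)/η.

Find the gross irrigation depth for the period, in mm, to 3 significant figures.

Tmean = (38.0 + 22.2)/2 = 30.10 °C
0.408 Ra = 0.408 × 24.5 = 9.9960 mm/d equivalent
ET₀ = 0.0023 × 9.9960 × (30.10 + 17.8) × √15.8 = 0.0023 × 9.9960 × 47.90 × 3.9749 = 4.3774 mm/d
ETc = Kc × ET₀ = 1.19 × 4.3774 = 5.2091 mm/d
Crop demand D = ETc × 30 d = 5.2091 × 30 = 156.273 mm
D − Pe = 156.273 − 21.2 = 135.073 mm
Gross irrigation = 135.073 / 0.68 = 198.637 mm

199 mm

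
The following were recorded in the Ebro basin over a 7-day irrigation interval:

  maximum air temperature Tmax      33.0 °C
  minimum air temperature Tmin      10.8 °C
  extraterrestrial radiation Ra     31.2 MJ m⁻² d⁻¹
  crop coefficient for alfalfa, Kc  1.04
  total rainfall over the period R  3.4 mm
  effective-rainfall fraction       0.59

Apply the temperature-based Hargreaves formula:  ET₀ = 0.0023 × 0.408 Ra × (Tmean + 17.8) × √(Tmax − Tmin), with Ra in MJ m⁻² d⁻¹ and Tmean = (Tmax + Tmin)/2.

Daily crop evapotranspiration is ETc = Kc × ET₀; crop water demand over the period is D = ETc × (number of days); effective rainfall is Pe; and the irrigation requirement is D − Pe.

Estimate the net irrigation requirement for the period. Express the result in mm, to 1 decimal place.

Tmean = (33.0 + 10.8)/2 = 21.90 °C
0.408 Ra = 0.408 × 31.2 = 12.7296 mm/d equivalent
ET₀ = 0.0023 × 12.7296 × (21.90 + 17.8) × √22.2 = 0.0023 × 12.7296 × 39.70 × 4.7117 = 5.4766 mm/d
ETc = Kc × ET₀ = 1.04 × 5.4766 = 5.6957 mm/d
Crop demand D = ETc × 7 d = 5.6957 × 7 = 39.870 mm
Pe = 0.59 × 3.4 = 2.006 mm
D − Pe = 39.870 − 2.006 = 37.864 mm

37.9 mm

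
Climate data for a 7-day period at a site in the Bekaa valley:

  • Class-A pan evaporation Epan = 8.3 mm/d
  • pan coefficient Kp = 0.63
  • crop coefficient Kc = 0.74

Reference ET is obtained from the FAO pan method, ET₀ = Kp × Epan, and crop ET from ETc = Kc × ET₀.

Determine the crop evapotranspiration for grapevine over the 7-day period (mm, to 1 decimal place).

27.1 mm

ET₀ = 0.63 × 8.3 = 5.2290 mm/d
ETc = Kc × ET₀ = 0.74 × 5.2290 = 3.8695 mm/d
Over 7 days: 3.8695 × 7 = 27.087 mm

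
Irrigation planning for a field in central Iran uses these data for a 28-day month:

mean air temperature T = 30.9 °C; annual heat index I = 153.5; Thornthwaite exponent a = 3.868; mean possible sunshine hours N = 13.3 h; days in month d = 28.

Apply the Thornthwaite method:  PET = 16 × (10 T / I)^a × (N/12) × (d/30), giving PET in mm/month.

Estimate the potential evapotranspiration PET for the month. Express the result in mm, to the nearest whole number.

10T/I = 10 × 30.9 / 153.5 = 2.0130
(10T/I)^a = 2.0130^3.868 = 14.9716
Uncorrected PET = 16 × 14.9716 = 239.546 mm
Correction = (N/12)(d/30) = (13.3/12)(28/30) = 1.0344
PET = 239.546 × 1.0344 = 247.786 mm/month

248 mm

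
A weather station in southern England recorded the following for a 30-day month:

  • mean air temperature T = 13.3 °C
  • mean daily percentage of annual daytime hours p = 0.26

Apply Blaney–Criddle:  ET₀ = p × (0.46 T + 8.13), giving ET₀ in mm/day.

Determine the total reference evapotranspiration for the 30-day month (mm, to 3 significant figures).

ET₀ = 0.26 × (0.46 × 13.3 + 8.13) = 0.26 × 14.248 = 3.7045 mm/d
Monthly total = 3.7045 × 30 = 111.135 mm

111 mm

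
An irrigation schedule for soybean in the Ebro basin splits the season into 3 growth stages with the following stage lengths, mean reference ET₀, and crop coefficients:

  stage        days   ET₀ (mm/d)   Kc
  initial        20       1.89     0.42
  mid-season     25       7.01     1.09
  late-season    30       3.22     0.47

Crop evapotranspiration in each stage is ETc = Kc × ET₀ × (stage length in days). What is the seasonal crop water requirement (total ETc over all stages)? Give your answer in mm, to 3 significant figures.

252 mm

initial: 0.42 × 1.89 × 20 = 15.88 mm
mid-season: 1.09 × 7.01 × 25 = 191.02 mm
late-season: 0.47 × 3.22 × 30 = 45.40 mm
Seasonal total = 252.30 mm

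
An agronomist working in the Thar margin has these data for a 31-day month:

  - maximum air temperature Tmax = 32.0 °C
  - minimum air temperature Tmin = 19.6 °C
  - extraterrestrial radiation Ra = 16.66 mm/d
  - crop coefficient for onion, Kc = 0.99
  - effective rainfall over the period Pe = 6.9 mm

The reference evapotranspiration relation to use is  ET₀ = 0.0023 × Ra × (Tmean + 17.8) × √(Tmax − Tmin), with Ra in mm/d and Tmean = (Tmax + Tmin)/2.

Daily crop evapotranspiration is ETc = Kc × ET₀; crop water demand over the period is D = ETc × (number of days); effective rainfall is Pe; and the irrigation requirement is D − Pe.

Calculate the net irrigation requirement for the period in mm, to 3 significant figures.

174 mm

Tmean = (32.0 + 19.6)/2 = 25.80 °C
ET₀ = 0.0023 × 16.66 × (25.80 + 17.8) × √12.4 = 0.0023 × 16.66 × 43.60 × 3.5214 = 5.8831 mm/d
ETc = Kc × ET₀ = 0.99 × 5.8831 = 5.8243 mm/d
Crop demand D = ETc × 31 d = 5.8243 × 31 = 180.553 mm
D − Pe = 180.553 − 6.9 = 173.653 mm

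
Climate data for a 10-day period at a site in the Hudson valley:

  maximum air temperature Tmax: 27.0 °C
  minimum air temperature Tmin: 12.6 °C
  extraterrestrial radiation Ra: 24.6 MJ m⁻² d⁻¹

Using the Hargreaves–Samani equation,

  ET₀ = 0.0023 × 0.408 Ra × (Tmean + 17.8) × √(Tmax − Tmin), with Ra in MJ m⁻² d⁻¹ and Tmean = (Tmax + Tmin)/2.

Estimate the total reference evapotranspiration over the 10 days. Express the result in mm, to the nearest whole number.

33 mm

Tmean = (27.0 + 12.6)/2 = 19.80 °C
0.408 Ra = 0.408 × 24.6 = 10.0368 mm/d equivalent
ET₀ = 0.0023 × 10.0368 × (19.80 + 17.8) × √14.4 = 0.0023 × 10.0368 × 37.60 × 3.7947 = 3.2937 mm/d
Over 10 days: 3.2937 × 10 = 32.937 mm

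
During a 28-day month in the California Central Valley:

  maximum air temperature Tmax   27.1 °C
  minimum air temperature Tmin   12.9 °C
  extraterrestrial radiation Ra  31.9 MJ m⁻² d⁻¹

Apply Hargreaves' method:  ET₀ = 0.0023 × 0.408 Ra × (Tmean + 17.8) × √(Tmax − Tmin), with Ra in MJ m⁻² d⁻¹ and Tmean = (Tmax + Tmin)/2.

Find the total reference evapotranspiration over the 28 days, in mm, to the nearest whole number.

Tmean = (27.1 + 12.9)/2 = 20.00 °C
0.408 Ra = 0.408 × 31.9 = 13.0152 mm/d equivalent
ET₀ = 0.0023 × 13.0152 × (20.00 + 17.8) × √14.2 = 0.0023 × 13.0152 × 37.80 × 3.7683 = 4.2640 mm/d
Over 28 days: 4.2640 × 28 = 119.392 mm

119 mm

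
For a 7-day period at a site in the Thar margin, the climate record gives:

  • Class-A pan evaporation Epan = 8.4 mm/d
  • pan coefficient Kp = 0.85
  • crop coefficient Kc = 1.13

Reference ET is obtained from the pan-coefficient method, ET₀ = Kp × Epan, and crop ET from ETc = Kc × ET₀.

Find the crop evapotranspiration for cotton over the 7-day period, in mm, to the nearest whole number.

56 mm

ET₀ = 0.85 × 8.4 = 7.1400 mm/d
ETc = Kc × ET₀ = 1.13 × 7.1400 = 8.0682 mm/d
Over 7 days: 8.0682 × 7 = 56.477 mm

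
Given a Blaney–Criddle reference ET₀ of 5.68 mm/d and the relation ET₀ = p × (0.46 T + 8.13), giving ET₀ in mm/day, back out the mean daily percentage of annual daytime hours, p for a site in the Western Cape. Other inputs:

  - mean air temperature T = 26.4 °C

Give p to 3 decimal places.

0.280

p = ET₀ / (0.46 T + 8.13) = 5.68 / (0.46 × 26.4 + 8.13) = 5.68 / 20.274 = 0.2802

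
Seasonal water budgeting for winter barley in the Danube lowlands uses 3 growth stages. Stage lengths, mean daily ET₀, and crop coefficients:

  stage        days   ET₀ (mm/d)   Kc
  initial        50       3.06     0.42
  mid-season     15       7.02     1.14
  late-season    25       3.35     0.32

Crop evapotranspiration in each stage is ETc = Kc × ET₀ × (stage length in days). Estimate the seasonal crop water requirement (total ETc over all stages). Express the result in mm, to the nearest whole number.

211 mm

initial: 0.42 × 3.06 × 50 = 64.26 mm
mid-season: 1.14 × 7.02 × 15 = 120.04 mm
late-season: 0.32 × 3.35 × 25 = 26.80 mm
Seasonal total = 211.10 mm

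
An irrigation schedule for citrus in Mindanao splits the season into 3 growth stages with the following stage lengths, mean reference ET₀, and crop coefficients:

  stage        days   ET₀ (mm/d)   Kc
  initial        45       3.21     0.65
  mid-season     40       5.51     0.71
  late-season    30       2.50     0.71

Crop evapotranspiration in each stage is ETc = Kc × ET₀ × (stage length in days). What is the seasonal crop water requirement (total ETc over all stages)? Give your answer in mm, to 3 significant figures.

initial: 0.65 × 3.21 × 45 = 93.89 mm
mid-season: 0.71 × 5.51 × 40 = 156.48 mm
late-season: 0.71 × 2.50 × 30 = 53.25 mm
Seasonal total = 303.62 mm

304 mm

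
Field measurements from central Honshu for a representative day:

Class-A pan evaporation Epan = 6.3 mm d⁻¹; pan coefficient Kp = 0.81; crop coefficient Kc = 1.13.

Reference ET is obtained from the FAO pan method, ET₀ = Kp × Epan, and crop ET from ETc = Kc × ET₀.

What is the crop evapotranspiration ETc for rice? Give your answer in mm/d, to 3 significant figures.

5.77 mm/d

ET₀ = 0.81 × 6.3 = 5.1030 mm/d
ETc = Kc × ET₀ = 1.13 × 5.1030 = 5.7664 mm/d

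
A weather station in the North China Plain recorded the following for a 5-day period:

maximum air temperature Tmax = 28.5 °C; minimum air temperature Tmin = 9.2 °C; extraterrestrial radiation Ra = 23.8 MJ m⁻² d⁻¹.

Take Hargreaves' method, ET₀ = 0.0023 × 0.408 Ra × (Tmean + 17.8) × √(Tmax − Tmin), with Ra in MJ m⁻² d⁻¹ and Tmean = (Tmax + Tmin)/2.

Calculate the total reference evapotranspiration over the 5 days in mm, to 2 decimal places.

17.98 mm

Tmean = (28.5 + 9.2)/2 = 18.85 °C
0.408 Ra = 0.408 × 23.8 = 9.7104 mm/d equivalent
ET₀ = 0.0023 × 9.7104 × (18.85 + 17.8) × √19.3 = 0.0023 × 9.7104 × 36.65 × 4.3932 = 3.5960 mm/d
Over 5 days: 3.5960 × 5 = 17.980 mm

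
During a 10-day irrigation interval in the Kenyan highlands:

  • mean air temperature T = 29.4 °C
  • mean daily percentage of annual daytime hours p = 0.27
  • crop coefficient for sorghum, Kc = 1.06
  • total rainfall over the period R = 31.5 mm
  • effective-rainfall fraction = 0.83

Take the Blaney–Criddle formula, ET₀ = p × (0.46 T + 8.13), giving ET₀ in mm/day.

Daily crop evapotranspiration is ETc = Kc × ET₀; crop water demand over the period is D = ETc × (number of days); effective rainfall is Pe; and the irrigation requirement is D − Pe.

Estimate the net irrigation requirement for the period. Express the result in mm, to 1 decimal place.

ET₀ = 0.27 × (0.46 × 29.4 + 8.13) = 0.27 × 21.654 = 5.8466 mm/d
ETc = Kc × ET₀ = 1.06 × 5.8466 = 6.1974 mm/d
Crop demand D = ETc × 10 d = 6.1974 × 10 = 61.974 mm
Pe = 0.83 × 31.5 = 26.145 mm
D − Pe = 61.974 − 26.145 = 35.829 mm

35.8 mm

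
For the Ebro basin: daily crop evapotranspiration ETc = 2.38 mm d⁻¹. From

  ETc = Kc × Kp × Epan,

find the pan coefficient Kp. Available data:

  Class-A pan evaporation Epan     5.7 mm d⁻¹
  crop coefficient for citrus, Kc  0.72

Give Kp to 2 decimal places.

0.58

ETc = Kc × Kp × Epan  ⇒  Kp = ETc / (Kc × Epan)
Kp = 2.38 / (0.72 × 5.7) = 2.38 / 4.104 = 0.5799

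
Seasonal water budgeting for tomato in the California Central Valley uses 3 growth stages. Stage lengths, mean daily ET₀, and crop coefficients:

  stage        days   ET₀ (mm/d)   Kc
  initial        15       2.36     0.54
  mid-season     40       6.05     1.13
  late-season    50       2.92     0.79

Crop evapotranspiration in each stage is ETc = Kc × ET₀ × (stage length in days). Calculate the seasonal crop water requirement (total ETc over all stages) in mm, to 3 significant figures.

408 mm

initial: 0.54 × 2.36 × 15 = 19.12 mm
mid-season: 1.13 × 6.05 × 40 = 273.46 mm
late-season: 0.79 × 2.92 × 50 = 115.34 mm
Seasonal total = 407.92 mm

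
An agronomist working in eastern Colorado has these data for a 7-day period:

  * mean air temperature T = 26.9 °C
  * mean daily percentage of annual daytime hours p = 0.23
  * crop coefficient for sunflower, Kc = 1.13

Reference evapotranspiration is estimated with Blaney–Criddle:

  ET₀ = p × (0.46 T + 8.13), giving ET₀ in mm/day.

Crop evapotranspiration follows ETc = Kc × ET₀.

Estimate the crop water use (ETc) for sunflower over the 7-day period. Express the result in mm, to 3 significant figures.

37.3 mm

ET₀ = 0.23 × (0.46 × 26.9 + 8.13) = 0.23 × 20.504 = 4.7159 mm/d
ETc = Kc × ET₀ = 1.13 × 4.7159 = 5.3290 mm/d
Over 7 days: 5.3290 × 7 = 37.303 mm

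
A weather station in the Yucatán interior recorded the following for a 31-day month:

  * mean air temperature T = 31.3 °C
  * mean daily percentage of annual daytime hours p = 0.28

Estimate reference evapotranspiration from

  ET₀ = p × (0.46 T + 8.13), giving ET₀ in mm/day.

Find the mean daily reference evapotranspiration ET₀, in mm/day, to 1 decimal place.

ET₀ = 0.28 × (0.46 × 31.3 + 8.13) = 0.28 × 22.528 = 6.3078 mm/d

6.3 mm/day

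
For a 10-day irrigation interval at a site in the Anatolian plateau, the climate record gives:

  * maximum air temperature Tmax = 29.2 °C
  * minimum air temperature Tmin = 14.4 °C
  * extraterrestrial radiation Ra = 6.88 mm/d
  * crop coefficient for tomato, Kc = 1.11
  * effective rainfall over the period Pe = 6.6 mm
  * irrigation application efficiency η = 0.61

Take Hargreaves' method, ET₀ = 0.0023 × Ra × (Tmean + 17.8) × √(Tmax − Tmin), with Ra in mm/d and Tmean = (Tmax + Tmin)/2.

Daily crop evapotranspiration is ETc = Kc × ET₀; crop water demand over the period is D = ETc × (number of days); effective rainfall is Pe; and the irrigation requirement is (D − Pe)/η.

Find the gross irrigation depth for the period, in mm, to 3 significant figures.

33.0 mm

Tmean = (29.2 + 14.4)/2 = 21.80 °C
ET₀ = 0.0023 × 6.88 × (21.80 + 17.8) × √14.8 = 0.0023 × 6.88 × 39.60 × 3.8471 = 2.4107 mm/d
ETc = Kc × ET₀ = 1.11 × 2.4107 = 2.6759 mm/d
Crop demand D = ETc × 10 d = 2.6759 × 10 = 26.759 mm
D − Pe = 26.759 − 6.6 = 20.159 mm
Gross irrigation = 20.159 / 0.61 = 33.048 mm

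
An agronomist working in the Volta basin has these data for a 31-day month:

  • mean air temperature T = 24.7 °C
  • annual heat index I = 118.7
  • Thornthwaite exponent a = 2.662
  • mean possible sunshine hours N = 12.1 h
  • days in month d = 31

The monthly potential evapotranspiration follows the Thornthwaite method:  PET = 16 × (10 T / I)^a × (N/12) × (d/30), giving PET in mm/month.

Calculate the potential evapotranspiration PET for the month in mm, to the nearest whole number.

10T/I = 10 × 24.7 / 118.7 = 2.0809
(10T/I)^a = 2.0809^2.662 = 7.0337
Uncorrected PET = 16 × 7.0337 = 112.539 mm
Correction = (N/12)(d/30) = (12.1/12)(31/30) = 1.0419
PET = 112.539 × 1.0419 = 117.254 mm/month

117 mm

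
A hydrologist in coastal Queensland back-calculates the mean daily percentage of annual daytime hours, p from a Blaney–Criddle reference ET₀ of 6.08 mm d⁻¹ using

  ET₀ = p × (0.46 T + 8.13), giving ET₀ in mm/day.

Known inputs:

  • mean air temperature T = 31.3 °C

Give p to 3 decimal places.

0.270

p = ET₀ / (0.46 T + 8.13) = 6.08 / (0.46 × 31.3 + 8.13) = 6.08 / 22.528 = 0.2699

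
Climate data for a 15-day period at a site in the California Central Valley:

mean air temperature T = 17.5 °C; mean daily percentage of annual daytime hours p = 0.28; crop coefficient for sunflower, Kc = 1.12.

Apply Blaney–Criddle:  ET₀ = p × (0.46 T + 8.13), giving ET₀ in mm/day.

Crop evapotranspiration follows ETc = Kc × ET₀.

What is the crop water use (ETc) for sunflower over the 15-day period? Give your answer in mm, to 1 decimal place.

76.1 mm

ET₀ = 0.28 × (0.46 × 17.5 + 8.13) = 0.28 × 16.180 = 4.5304 mm/d
ETc = Kc × ET₀ = 1.12 × 4.5304 = 5.0740 mm/d
Over 15 days: 5.0740 × 15 = 76.110 mm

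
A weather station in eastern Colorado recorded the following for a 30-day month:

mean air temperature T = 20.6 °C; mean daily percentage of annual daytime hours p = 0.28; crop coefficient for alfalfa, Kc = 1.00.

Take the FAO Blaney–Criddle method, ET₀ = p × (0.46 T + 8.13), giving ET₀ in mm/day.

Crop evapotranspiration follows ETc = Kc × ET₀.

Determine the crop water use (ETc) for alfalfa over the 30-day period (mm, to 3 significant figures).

148 mm

ET₀ = 0.28 × (0.46 × 20.6 + 8.13) = 0.28 × 17.606 = 4.9297 mm/d
ETc = Kc × ET₀ = 1.00 × 4.9297 = 4.9297 mm/d
Over 30 days: 4.9297 × 30 = 147.891 mm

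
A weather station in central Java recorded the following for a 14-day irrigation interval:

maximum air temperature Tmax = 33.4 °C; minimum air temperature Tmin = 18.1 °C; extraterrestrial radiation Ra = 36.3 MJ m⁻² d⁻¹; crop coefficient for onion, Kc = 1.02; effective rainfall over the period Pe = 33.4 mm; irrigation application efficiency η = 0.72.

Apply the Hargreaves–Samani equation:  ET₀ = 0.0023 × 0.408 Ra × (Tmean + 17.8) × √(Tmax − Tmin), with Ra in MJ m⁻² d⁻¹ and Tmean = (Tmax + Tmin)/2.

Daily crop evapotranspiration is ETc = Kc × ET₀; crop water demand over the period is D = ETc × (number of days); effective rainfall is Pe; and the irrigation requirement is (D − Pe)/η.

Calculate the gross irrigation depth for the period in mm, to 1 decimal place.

68.7 mm

Tmean = (33.4 + 18.1)/2 = 25.75 °C
0.408 Ra = 0.408 × 36.3 = 14.8104 mm/d equivalent
ET₀ = 0.0023 × 14.8104 × (25.75 + 17.8) × √15.3 = 0.0023 × 14.8104 × 43.55 × 3.9115 = 5.8026 mm/d
ETc = Kc × ET₀ = 1.02 × 5.8026 = 5.9187 mm/d
Crop demand D = ETc × 14 d = 5.9187 × 14 = 82.862 mm
D − Pe = 82.862 − 33.4 = 49.462 mm
Gross irrigation = 49.462 / 0.72 = 68.697 mm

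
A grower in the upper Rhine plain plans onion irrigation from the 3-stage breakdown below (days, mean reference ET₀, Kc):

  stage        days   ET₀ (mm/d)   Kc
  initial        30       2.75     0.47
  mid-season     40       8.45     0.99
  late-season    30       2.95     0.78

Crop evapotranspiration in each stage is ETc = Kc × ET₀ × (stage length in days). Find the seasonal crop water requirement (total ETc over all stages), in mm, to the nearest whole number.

442 mm

initial: 0.47 × 2.75 × 30 = 38.78 mm
mid-season: 0.99 × 8.45 × 40 = 334.62 mm
late-season: 0.78 × 2.95 × 30 = 69.03 mm
Seasonal total = 442.43 mm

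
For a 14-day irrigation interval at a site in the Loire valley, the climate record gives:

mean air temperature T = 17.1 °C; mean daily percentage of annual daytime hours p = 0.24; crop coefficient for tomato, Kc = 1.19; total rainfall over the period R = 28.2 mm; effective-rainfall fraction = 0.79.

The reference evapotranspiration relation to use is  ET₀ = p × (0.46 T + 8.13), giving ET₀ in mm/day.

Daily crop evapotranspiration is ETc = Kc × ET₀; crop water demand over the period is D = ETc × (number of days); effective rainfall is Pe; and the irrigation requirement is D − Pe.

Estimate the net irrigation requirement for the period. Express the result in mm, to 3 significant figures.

ET₀ = 0.24 × (0.46 × 17.1 + 8.13) = 0.24 × 15.996 = 3.8390 mm/d
ETc = Kc × ET₀ = 1.19 × 3.8390 = 4.5684 mm/d
Crop demand D = ETc × 14 d = 4.5684 × 14 = 63.958 mm
Pe = 0.79 × 28.2 = 22.278 mm
D − Pe = 63.958 − 22.278 = 41.680 mm

41.7 mm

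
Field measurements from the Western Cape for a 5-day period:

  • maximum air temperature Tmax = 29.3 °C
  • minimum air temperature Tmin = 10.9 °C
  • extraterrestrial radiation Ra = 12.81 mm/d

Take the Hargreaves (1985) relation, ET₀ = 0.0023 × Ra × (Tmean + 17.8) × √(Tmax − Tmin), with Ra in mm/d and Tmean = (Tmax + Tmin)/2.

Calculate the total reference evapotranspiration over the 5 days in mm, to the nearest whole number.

24 mm

Tmean = (29.3 + 10.9)/2 = 20.10 °C
ET₀ = 0.0023 × 12.81 × (20.10 + 17.8) × √18.4 = 0.0023 × 12.81 × 37.90 × 4.2895 = 4.7899 mm/d
Over 5 days: 4.7899 × 5 = 23.950 mm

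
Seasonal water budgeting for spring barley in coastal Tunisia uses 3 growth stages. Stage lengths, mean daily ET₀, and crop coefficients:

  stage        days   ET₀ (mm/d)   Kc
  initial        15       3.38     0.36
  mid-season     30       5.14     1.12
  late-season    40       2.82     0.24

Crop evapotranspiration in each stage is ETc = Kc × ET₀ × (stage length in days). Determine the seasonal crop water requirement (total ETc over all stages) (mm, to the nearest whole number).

218 mm

initial: 0.36 × 3.38 × 15 = 18.25 mm
mid-season: 1.12 × 5.14 × 30 = 172.70 mm
late-season: 0.24 × 2.82 × 40 = 27.07 mm
Seasonal total = 218.02 mm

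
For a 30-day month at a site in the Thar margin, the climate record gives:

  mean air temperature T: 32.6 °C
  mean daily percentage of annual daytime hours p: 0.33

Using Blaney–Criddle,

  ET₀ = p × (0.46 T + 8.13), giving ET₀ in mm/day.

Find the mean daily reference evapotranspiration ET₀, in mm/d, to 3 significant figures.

ET₀ = 0.33 × (0.46 × 32.6 + 8.13) = 0.33 × 23.126 = 7.6316 mm/d

7.63 mm/d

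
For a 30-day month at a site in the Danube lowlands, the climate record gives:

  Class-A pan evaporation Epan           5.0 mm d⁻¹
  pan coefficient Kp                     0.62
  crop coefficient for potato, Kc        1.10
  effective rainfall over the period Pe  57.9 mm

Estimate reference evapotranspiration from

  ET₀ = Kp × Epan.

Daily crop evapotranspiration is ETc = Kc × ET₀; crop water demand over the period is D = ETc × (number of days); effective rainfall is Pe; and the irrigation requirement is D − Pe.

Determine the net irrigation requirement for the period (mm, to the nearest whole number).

ET₀ = 0.62 × 5.0 = 3.1000 mm/d
ETc = Kc × ET₀ = 1.10 × 3.1000 = 3.4100 mm/d
Crop demand D = ETc × 30 d = 3.4100 × 30 = 102.300 mm
D − Pe = 102.300 − 57.9 = 44.400 mm

44 mm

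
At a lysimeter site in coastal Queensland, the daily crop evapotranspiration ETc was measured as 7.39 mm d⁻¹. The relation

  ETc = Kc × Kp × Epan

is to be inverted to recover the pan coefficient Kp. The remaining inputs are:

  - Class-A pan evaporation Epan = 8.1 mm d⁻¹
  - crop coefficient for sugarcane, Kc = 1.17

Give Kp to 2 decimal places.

0.78

ETc = Kc × Kp × Epan  ⇒  Kp = ETc / (Kc × Epan)
Kp = 7.39 / (1.17 × 8.1) = 7.39 / 9.477 = 0.7798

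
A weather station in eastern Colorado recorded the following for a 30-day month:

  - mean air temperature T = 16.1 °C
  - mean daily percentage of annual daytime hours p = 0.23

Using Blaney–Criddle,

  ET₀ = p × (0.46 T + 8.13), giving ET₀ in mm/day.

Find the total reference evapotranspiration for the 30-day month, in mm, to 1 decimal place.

ET₀ = 0.23 × (0.46 × 16.1 + 8.13) = 0.23 × 15.536 = 3.5733 mm/d
Monthly total = 3.5733 × 30 = 107.199 mm

107.2 mm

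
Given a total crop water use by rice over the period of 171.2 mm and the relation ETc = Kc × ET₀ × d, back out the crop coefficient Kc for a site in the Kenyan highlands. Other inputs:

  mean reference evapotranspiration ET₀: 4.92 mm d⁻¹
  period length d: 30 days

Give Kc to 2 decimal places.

ETc = Kc × ET₀ × d  ⇒  Kc = ETc / (ET₀ × d)
Kc = 171.2 / (4.92 × 30) = 171.2 / 147.60 = 1.1599

1.16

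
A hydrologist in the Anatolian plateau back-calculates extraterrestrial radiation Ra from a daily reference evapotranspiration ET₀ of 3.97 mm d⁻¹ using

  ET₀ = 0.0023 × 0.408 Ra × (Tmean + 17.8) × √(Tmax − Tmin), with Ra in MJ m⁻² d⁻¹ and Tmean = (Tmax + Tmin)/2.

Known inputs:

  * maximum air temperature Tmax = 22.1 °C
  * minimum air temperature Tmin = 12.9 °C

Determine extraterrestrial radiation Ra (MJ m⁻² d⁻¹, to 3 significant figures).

39.5 MJ m⁻² d⁻¹

Tmean = (22.1+12.9)/2 = 17.50 °C; ΔT = 9.2
Ra = ET₀ / [0.0023 × 0.408 × (Tmean+17.8) × √ΔT]
   = 3.97 / (0.0023 × 0.408 × 35.30 × 3.0332) = 39.512 MJ m⁻² d⁻¹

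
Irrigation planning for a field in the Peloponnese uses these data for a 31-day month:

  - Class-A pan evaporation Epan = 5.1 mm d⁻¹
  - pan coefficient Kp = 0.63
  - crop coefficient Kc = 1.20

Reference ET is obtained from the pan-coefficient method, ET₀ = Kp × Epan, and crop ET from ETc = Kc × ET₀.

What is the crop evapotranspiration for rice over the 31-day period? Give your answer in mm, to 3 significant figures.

120 mm

ET₀ = 0.63 × 5.1 = 3.2130 mm/d
ETc = Kc × ET₀ = 1.20 × 3.2130 = 3.8556 mm/d
Over 31 days: 3.8556 × 31 = 119.524 mm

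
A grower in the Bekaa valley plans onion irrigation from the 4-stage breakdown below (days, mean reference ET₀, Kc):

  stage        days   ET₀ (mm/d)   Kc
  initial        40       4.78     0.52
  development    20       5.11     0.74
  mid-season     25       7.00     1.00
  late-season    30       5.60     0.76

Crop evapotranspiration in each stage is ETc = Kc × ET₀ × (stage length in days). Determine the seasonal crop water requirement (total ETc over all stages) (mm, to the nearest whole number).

initial: 0.52 × 4.78 × 40 = 99.42 mm
development: 0.74 × 5.11 × 20 = 75.63 mm
mid-season: 1.00 × 7.00 × 25 = 175.00 mm
late-season: 0.76 × 5.60 × 30 = 127.68 mm
Seasonal total = 477.73 mm

478 mm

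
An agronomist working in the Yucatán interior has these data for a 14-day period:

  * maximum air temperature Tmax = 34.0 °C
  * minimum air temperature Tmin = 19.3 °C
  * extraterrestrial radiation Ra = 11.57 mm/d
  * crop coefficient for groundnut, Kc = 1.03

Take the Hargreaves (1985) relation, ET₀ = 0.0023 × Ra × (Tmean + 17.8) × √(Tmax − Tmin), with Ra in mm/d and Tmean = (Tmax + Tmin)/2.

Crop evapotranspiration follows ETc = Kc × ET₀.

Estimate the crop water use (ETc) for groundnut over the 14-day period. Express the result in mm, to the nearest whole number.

Tmean = (34.0 + 19.3)/2 = 26.65 °C
ET₀ = 0.0023 × 11.57 × (26.65 + 17.8) × √14.7 = 0.0023 × 11.57 × 44.45 × 3.8341 = 4.5352 mm/d
ETc = Kc × ET₀ = 1.03 × 4.5352 = 4.6713 mm/d
Over 14 days: 4.6713 × 14 = 65.398 mm

65 mm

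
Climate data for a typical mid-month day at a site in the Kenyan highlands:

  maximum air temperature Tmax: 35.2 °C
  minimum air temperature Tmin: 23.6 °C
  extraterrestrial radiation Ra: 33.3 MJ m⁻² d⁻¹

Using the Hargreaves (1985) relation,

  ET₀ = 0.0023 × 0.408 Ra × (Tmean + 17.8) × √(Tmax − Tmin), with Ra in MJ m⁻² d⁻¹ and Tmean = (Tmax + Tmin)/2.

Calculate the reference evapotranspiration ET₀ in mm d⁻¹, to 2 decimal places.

5.02 mm d⁻¹

Tmean = (35.2 + 23.6)/2 = 29.40 °C
0.408 Ra = 0.408 × 33.3 = 13.5864 mm/d equivalent
ET₀ = 0.0023 × 13.5864 × (29.40 + 17.8) × √11.6 = 0.0023 × 13.5864 × 47.20 × 3.4059 = 5.0235 mm/d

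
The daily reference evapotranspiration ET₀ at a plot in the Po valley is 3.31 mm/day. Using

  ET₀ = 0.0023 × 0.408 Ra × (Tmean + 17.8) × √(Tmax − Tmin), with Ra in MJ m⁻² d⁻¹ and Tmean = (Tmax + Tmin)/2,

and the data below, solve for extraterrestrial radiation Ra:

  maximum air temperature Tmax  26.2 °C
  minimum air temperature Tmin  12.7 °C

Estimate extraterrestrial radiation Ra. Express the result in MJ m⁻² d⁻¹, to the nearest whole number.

Tmean = (26.2+12.7)/2 = 19.45 °C; ΔT = 13.5
Ra = ET₀ / [0.0023 × 0.408 × (Tmean+17.8) × √ΔT]
   = 3.31 / (0.0023 × 0.408 × 37.25 × 3.6742) = 25.772 MJ m⁻² d⁻¹

26 MJ m⁻² d⁻¹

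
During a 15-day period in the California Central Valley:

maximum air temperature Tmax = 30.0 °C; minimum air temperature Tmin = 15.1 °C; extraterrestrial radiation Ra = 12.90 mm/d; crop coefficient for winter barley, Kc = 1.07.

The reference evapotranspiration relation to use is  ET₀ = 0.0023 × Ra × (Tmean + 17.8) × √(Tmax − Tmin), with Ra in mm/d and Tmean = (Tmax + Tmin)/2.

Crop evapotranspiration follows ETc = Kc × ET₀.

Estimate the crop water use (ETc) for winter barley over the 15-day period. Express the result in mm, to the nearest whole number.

74 mm

Tmean = (30.0 + 15.1)/2 = 22.55 °C
ET₀ = 0.0023 × 12.90 × (22.55 + 17.8) × √14.9 = 0.0023 × 12.90 × 40.35 × 3.8601 = 4.6213 mm/d
ETc = Kc × ET₀ = 1.07 × 4.6213 = 4.9448 mm/d
Over 15 days: 4.9448 × 15 = 74.172 mm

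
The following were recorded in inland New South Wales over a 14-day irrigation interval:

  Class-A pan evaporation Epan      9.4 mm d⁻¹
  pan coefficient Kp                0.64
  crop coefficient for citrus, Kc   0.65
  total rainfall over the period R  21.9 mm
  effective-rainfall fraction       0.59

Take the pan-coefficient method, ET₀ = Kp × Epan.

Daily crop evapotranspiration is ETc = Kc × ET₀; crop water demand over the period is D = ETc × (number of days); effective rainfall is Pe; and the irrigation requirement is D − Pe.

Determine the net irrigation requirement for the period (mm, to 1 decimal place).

ET₀ = 0.64 × 9.4 = 6.0160 mm/d
ETc = Kc × ET₀ = 0.65 × 6.0160 = 3.9104 mm/d
Crop demand D = ETc × 14 d = 3.9104 × 14 = 54.746 mm
Pe = 0.59 × 21.9 = 12.921 mm
D − Pe = 54.746 − 12.921 = 41.825 mm

41.8 mm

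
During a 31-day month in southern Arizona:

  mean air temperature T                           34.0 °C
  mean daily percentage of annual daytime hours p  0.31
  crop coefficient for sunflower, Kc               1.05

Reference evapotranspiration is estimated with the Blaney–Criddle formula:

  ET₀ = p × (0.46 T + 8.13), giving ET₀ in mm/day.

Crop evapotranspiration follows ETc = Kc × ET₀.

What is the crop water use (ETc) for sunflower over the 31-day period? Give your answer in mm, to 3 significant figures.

240 mm

ET₀ = 0.31 × (0.46 × 34.0 + 8.13) = 0.31 × 23.770 = 7.3687 mm/d
ETc = Kc × ET₀ = 1.05 × 7.3687 = 7.7371 mm/d
Over 31 days: 7.7371 × 31 = 239.850 mm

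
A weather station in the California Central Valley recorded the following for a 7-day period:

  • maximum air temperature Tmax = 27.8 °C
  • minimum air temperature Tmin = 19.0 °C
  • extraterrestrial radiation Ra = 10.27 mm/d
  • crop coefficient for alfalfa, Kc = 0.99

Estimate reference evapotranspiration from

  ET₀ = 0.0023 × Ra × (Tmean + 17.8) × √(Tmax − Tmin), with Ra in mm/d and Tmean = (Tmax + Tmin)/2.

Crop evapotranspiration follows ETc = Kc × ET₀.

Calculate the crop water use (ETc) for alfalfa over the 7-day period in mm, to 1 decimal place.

Tmean = (27.8 + 19.0)/2 = 23.40 °C
ET₀ = 0.0023 × 10.27 × (23.40 + 17.8) × √8.8 = 0.0023 × 10.27 × 41.20 × 2.9665 = 2.8870 mm/d
ETc = Kc × ET₀ = 0.99 × 2.8870 = 2.8581 mm/d
Over 7 days: 2.8581 × 7 = 20.007 mm

20.0 mm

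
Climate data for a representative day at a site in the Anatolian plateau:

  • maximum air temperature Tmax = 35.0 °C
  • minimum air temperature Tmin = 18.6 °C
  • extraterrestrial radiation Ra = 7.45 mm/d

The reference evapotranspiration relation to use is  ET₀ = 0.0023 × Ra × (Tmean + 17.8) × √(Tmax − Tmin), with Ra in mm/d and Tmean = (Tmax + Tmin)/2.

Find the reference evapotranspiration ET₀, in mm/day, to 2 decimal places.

Tmean = (35.0 + 18.6)/2 = 26.80 °C
ET₀ = 0.0023 × 7.45 × (26.80 + 17.8) × √16.4 = 0.0023 × 7.45 × 44.60 × 4.0497 = 3.0949 mm/d

3.09 mm/day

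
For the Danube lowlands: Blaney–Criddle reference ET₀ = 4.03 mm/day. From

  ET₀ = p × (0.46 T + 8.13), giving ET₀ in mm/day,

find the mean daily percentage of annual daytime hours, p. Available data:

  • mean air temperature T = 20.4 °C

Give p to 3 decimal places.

p = ET₀ / (0.46 T + 8.13) = 4.03 / (0.46 × 20.4 + 8.13) = 4.03 / 17.514 = 0.2301

0.230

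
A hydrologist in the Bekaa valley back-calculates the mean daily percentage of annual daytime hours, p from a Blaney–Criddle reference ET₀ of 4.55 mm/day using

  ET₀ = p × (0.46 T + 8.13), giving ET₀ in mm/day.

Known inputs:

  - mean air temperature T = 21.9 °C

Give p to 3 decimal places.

0.250

p = ET₀ / (0.46 T + 8.13) = 4.55 / (0.46 × 21.9 + 8.13) = 4.55 / 18.204 = 0.2499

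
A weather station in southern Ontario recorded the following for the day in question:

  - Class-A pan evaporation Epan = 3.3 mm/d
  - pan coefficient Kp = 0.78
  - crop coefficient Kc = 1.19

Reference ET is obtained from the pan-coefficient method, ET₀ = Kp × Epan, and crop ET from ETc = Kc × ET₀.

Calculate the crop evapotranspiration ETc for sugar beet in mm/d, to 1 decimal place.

3.1 mm/d

ET₀ = 0.78 × 3.3 = 2.5740 mm/d
ETc = Kc × ET₀ = 1.19 × 2.5740 = 3.0631 mm/d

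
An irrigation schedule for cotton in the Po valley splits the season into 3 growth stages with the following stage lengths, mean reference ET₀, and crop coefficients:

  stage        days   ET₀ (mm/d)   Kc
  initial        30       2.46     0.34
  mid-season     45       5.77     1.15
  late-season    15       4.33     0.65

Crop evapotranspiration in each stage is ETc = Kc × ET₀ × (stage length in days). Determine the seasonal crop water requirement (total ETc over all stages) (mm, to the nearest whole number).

366 mm

initial: 0.34 × 2.46 × 30 = 25.09 mm
mid-season: 1.15 × 5.77 × 45 = 298.60 mm
late-season: 0.65 × 4.33 × 15 = 42.22 mm
Seasonal total = 365.91 mm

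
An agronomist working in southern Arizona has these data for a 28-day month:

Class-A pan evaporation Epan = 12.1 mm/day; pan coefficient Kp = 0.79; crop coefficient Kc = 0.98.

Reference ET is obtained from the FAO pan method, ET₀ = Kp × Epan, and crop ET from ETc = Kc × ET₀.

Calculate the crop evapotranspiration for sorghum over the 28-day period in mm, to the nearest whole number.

262 mm

ET₀ = 0.79 × 12.1 = 9.5590 mm/d
ETc = Kc × ET₀ = 0.98 × 9.5590 = 9.3678 mm/d
Over 28 days: 9.3678 × 28 = 262.298 mm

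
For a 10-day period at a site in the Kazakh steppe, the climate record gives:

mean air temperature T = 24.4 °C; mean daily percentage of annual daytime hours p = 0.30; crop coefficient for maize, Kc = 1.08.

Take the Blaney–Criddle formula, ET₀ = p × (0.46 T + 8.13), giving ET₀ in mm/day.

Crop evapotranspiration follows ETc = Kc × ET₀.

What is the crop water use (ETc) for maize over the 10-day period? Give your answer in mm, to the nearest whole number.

63 mm

ET₀ = 0.30 × (0.46 × 24.4 + 8.13) = 0.30 × 19.354 = 5.8062 mm/d
ETc = Kc × ET₀ = 1.08 × 5.8062 = 6.2707 mm/d
Over 10 days: 6.2707 × 10 = 62.707 mm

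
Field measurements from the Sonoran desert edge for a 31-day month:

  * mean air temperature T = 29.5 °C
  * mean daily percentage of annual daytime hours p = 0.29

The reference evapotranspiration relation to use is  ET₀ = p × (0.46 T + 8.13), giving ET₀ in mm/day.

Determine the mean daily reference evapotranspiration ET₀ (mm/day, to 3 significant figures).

6.29 mm/day

ET₀ = 0.29 × (0.46 × 29.5 + 8.13) = 0.29 × 21.700 = 6.2930 mm/d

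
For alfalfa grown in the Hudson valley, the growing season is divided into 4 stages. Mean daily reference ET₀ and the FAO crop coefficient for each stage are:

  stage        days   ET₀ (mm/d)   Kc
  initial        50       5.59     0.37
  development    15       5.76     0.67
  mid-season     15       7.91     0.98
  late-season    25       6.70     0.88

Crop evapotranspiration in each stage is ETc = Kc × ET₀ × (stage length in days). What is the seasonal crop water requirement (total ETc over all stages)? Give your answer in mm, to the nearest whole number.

initial: 0.37 × 5.59 × 50 = 103.42 mm
development: 0.67 × 5.76 × 15 = 57.89 mm
mid-season: 0.98 × 7.91 × 15 = 116.28 mm
late-season: 0.88 × 6.70 × 25 = 147.40 mm
Seasonal total = 424.99 mm

425 mm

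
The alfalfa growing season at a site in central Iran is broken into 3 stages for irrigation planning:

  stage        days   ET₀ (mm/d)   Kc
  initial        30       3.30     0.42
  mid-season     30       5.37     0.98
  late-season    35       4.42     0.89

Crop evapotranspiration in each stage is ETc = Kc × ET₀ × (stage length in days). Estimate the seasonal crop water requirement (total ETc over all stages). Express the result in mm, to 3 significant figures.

337 mm

initial: 0.42 × 3.30 × 30 = 41.58 mm
mid-season: 0.98 × 5.37 × 30 = 157.88 mm
late-season: 0.89 × 4.42 × 35 = 137.68 mm
Seasonal total = 337.14 mm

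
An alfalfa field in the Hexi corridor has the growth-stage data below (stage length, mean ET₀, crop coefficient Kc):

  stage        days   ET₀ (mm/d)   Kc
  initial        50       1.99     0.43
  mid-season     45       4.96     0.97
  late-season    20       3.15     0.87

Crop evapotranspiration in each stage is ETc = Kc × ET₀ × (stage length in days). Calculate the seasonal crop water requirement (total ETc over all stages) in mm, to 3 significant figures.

initial: 0.43 × 1.99 × 50 = 42.79 mm
mid-season: 0.97 × 4.96 × 45 = 216.50 mm
late-season: 0.87 × 3.15 × 20 = 54.81 mm
Seasonal total = 314.10 mm

314 mm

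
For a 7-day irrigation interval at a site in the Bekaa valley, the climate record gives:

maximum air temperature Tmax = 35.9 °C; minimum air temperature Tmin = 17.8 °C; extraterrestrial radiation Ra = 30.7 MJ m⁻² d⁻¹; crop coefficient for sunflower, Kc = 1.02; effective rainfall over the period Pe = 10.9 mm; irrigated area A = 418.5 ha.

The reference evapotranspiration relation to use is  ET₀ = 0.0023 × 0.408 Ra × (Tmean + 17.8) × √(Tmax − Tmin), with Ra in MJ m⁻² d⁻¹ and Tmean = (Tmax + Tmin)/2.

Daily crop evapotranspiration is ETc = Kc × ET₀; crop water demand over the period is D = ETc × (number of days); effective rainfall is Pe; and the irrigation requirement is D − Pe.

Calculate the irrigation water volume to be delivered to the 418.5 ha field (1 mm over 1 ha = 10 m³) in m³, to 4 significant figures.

Tmean = (35.9 + 17.8)/2 = 26.85 °C
0.408 Ra = 0.408 × 30.7 = 12.5256 mm/d equivalent
ET₀ = 0.0023 × 12.5256 × (26.85 + 17.8) × √18.1 = 0.0023 × 12.5256 × 44.65 × 4.2544 = 5.4725 mm/d
ETc = Kc × ET₀ = 1.02 × 5.4725 = 5.5820 mm/d
Crop demand D = ETc × 7 d = 5.5820 × 7 = 39.074 mm
D − Pe = 39.074 − 10.9 = 28.174 mm
Volume = 28.174 mm × 418.5 ha × 10 = 117908.2 m³

117900 m³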